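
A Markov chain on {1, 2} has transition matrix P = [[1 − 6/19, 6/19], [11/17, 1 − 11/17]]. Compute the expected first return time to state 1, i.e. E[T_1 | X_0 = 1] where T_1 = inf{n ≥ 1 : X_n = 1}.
E[T_1 | X_0 = 1] = 1/π_1 = 311/209

For an irreducible recurrent Markov chain with stationary distribution π, E[T_i | X_0 = i] = 1/π_i (Kac's formula). Here π_1 = (11/17)/(6/19 + 11/17) = (11/17)/(311/323) = 209/311, so E[T_1 | X_0 = 1] = 1/π_1 = (6/19 + 11/17)/(11/17) = (311/323)/(11/17) = 311/209.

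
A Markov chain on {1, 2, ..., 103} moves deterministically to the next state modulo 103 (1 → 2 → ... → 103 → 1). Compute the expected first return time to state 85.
E[T_85 | X_0 = 85] = 103

The chain cycles deterministically, so starting at state 85 it returns in exactly 103 steps. Equivalently, the stationary distribution is uniform π_j = 1/103 for every state j, so by Kac's formula E[T_85] = 1/π_85 = 103.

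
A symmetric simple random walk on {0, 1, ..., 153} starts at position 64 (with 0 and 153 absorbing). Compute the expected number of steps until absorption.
E[τ | X_0 = 64] = 5696

Let v_k = E[τ | X_0 = k]. Boundary: v_0 = v_153 = 0. Recurrence: v_k = 1 + (v_{k-1} + v_{k+1})/2 for 1 ≤ k ≤ 152. The particular solution to v_k − (v_{k-1} + v_{k+1})/2 = 1 is v_k = −k^2. Adding homogeneous solution A + B k and matching boundaries gives v_k = k (153 − k). Substituting k = 64: v_64 = 64 · 89 = 5696.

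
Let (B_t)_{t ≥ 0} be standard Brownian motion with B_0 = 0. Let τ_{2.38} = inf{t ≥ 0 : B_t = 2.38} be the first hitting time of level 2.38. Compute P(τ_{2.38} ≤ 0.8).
P(τ_{2.38} ≤ 0.8) = 2(1 − Φ(2.38/√0.8)) = 2(1 − Φ(2.6609)) ≈ 0.0078

By the reflection principle for standard BM, P(τ_b ≤ t) = 2 · P(B_t ≥ b). Since B_t ~ N(0, t), P(B_t ≥ 2.38) = 1 − Φ(2.38/√t) = 1 − Φ(2.38/√0.8) = 1 − Φ(2.6609) ≈ 0.00390. Doubling: P(τ_{2.38} ≤ 0.8) ≈ 2 · 0.00390 = 0.00780 ≈ 0.0078.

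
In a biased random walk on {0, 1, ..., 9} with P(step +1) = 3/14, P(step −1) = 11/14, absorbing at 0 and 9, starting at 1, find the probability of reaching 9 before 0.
P(hit 9 before 0) = (1 − (11/3)^1) / (1 − (11/3)^9) = 6561/294741001

Let u_k denote P(reach 9 before 0 | start at k). Boundary: u_0 = 0, u_9 = 1. Recurrence: u_k = 3/14·u_{k+1} + 11/14·u_{k-1} for 1 ≤ k ≤ 8. Try u_k = A + B·r^k with r = q/p = (11/14)/(3/14) = 11/3. Substitution satisfies the recurrence; boundary conditions give:
  u_k = (1 − r^k) / (1 − r^N) = (1 − (11/3)^1) / (1 − (11/3)^9) = 6561/294741001.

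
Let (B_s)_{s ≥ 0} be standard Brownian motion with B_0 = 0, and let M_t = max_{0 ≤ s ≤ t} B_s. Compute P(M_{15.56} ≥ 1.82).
P(M_{15.56} ≥ 1.82) = 2·P(B_{15.56} ≥ 1.82) = 2(1 − Φ(1.82/√15.56)) ≈ 0.6445

By the reflection principle for Brownian motion, P(M_t ≥ a) = 2 · P(B_t ≥ a) for a ≥ 0. Since B_t ~ N(0, t), P(B_t ≥ 1.82) = 1 − Φ(1.82/√t) = 1 − Φ(1.82/√15.56) = 1 − Φ(0.4614). So
  P(M_{15.56} ≥ 1.82) = 2(1 − Φ(0.4614)) ≈ 0.6445.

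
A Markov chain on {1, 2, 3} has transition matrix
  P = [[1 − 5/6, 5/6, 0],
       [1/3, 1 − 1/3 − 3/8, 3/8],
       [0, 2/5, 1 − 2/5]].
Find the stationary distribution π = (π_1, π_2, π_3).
π = (32/187, 80/187, 75/187)

This is a birth-death chain on three states, which satisfies detailed balance: π_1 · P_{12} = π_2 · P_{21} and π_2 · P_{23} = π_3 · P_{32}.
From π_1 · 5/6 = π_2 · 1/3: π_2/π_1 = (5/6)/(1/3) = 5/2.
From π_2 · 3/8 = π_3 · 2/5: π_3/π_2 = (3/8)/(2/5) = 15/16.
Take π_1 proportional to 1; then unnormalized π = (1, 5/2, 75/32). Normalize by dividing by the sum 187/32:
  π = (32/187, 80/187, 75/187).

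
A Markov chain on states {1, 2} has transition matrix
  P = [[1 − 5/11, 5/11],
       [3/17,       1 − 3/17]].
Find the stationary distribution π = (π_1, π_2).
π_1 = 33/118, π_2 = 85/118

Solve πP = π with π_1 + π_2 = 1. From πP = π: π_1 · (1 − 5/11) + π_2 · 3/17 = π_1 ⇒ π_2 · 3/17 = π_1 · 5/11 ⇒ π_2/π_1 = (5/11)/(3/17) = 85/33. Together with π_1 + π_2 = 1:
  π_1 = (3/17)/(5/11 + 3/17) = (3/17)/(118/187) = 33/118,
  π_2 = (5/11)/(5/11 + 3/17) = (5/11)/(118/187) = 85/118.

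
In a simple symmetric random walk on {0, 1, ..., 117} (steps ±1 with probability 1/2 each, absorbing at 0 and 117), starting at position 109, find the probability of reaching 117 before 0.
P(hit 117 before 0) = 109/117

Let u_k = P(hit 117 before 0 | start at k). Then u_0 = 0, u_117 = 1, and u_k = u_{k-1}/2 + u_{k+1}/2 for 1 ≤ k ≤ 116. This harmonic recurrence is solved by u_k = k/117, giving u_109 = 109/117.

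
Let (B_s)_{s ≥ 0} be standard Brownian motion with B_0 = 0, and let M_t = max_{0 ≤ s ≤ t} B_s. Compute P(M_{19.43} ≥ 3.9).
P(M_{19.43} ≥ 3.9) = 2·P(B_{19.43} ≥ 3.9) = 2(1 − Φ(3.9/√19.43)) ≈ 0.3763

By the reflection principle for Brownian motion, P(M_t ≥ a) = 2 · P(B_t ≥ a) for a ≥ 0. Since B_t ~ N(0, t), P(B_t ≥ 3.9) = 1 − Φ(3.9/√t) = 1 − Φ(3.9/√19.43) = 1 − Φ(0.8848). So
  P(M_{19.43} ≥ 3.9) = 2(1 − Φ(0.8848)) ≈ 0.3763.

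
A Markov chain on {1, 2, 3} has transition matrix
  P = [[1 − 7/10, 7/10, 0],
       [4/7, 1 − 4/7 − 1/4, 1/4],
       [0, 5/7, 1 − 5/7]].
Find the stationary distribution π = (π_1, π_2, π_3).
π = (800/2123, 980/2123, 343/2123)

This is a birth-death chain on three states, which satisfies detailed balance: π_1 · P_{12} = π_2 · P_{21} and π_2 · P_{23} = π_3 · P_{32}.
From π_1 · 7/10 = π_2 · 4/7: π_2/π_1 = (7/10)/(4/7) = 49/40.
From π_2 · 1/4 = π_3 · 5/7: π_3/π_2 = (1/4)/(5/7) = 7/20.
Take π_1 proportional to 1; then unnormalized π = (1, 49/40, 343/800). Normalize by dividing by the sum 2123/800:
  π = (800/2123, 980/2123, 343/2123).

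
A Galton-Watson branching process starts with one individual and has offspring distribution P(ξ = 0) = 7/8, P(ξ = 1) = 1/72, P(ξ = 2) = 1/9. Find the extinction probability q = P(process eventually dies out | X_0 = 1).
q = 1

Mean offspring μ = 0·7/8 + 1·1/72 + 2·1/9 = 17/72 ≤ 1. For μ ≤ 1 with offspring not concentrated at 1, the Galton-Watson process goes extinct almost surely, so q = 1.
(Algebraic check: The pgf is f(s) = 7/8 + 1/72·s + 1/9·s². The extinction probability q is the smallest fixed point of f in [0, 1]. Setting s = f(s):
  1/9·s² + (1/72 − 1)·s + 7/8 = 0
  1/9·s² − (7/8 + 1/9)·s + 7/8 = 0
which factors as (s − 1)·(1/9·s − 7/8) = 0, giving roots s = 1 and s = (7/8)/(1/9) = 63/8. Since 63/8 ≥ 1, the smallest root in [0, 1] is s = 1.)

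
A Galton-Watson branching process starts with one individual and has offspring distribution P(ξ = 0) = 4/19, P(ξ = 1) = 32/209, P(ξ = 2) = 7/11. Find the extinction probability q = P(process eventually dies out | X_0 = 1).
q = 44/133

The pgf is f(s) = 4/19 + 32/209·s + 7/11·s². The extinction probability q is the smallest fixed point of f in [0, 1]. Setting s = f(s):
  7/11·s² + (32/209 − 1)·s + 4/19 = 0
  7/11·s² − (4/19 + 7/11)·s + 4/19 = 0
which factors as (s − 1)·(7/11·s − 4/19) = 0, giving roots s = 1 and s = (4/19)/(7/11) = 44/133.
Mean offspring μ = 32/209 + 2·7/11 = 298/209 > 1 (supercritical), so q < 1. The extinction probability is the smaller root: q = (4/19)/(7/11) = 44/133.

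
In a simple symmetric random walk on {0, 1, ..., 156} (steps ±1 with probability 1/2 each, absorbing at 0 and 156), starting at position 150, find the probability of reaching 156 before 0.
P(hit 156 before 0) = 150/156 = 25/26

Let u_k = P(hit 156 before 0 | start at k). Then u_0 = 0, u_156 = 1, and u_k = u_{k-1}/2 + u_{k+1}/2 for 1 ≤ k ≤ 155. This harmonic recurrence is solved by u_k = k/156, giving u_150 = 150/156 = 25/26.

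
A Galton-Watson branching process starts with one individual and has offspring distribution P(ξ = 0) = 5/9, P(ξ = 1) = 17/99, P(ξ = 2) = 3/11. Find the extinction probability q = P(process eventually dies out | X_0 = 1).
q = 1

Mean offspring μ = 0·5/9 + 1·17/99 + 2·3/11 = 71/99 ≤ 1. For μ ≤ 1 with offspring not concentrated at 1, the Galton-Watson process goes extinct almost surely, so q = 1.
(Algebraic check: The pgf is f(s) = 5/9 + 17/99·s + 3/11·s². The extinction probability q is the smallest fixed point of f in [0, 1]. Setting s = f(s):
  3/11·s² + (17/99 − 1)·s + 5/9 = 0
  3/11·s² − (5/9 + 3/11)·s + 5/9 = 0
which factors as (s − 1)·(3/11·s − 5/9) = 0, giving roots s = 1 and s = (5/9)/(3/11) = 55/27. Since 55/27 ≥ 1, the smallest root in [0, 1] is s = 1.)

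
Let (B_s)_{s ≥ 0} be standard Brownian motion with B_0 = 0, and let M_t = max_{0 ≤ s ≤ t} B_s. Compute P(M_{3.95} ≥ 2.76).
P(M_{3.95} ≥ 2.76) = 2·P(B_{3.95} ≥ 2.76) = 2(1 − Φ(2.76/√3.95)) ≈ 0.1649

By the reflection principle for Brownian motion, P(M_t ≥ a) = 2 · P(B_t ≥ a) for a ≥ 0. Since B_t ~ N(0, t), P(B_t ≥ 2.76) = 1 − Φ(2.76/√t) = 1 − Φ(2.76/√3.95) = 1 − Φ(1.3887). So
  P(M_{3.95} ≥ 2.76) = 2(1 − Φ(1.3887)) ≈ 0.1649.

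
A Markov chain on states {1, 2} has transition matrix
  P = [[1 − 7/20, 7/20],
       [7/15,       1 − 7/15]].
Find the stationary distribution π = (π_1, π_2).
π_1 = 4/7, π_2 = 3/7

Solve πP = π with π_1 + π_2 = 1. From πP = π: π_1 · (1 − 7/20) + π_2 · 7/15 = π_1 ⇒ π_2 · 7/15 = π_1 · 7/20 ⇒ π_2/π_1 = (7/20)/(7/15) = 3/4. Together with π_1 + π_2 = 1:
  π_1 = (7/15)/(7/20 + 7/15) = (7/15)/(49/60) = 4/7,
  π_2 = (7/20)/(7/20 + 7/15) = (7/20)/(49/60) = 3/7.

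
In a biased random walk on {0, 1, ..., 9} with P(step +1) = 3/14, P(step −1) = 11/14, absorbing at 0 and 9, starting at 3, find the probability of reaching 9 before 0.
P(hit 9 before 0) = (1 − (11/3)^3) / (1 − (11/3)^9) = 729/1808227

Let u_k denote P(reach 9 before 0 | start at k). Boundary: u_0 = 0, u_9 = 1. Recurrence: u_k = 3/14·u_{k+1} + 11/14·u_{k-1} for 1 ≤ k ≤ 8. Try u_k = A + B·r^k with r = q/p = (11/14)/(3/14) = 11/3. Substitution satisfies the recurrence; boundary conditions give:
  u_k = (1 − r^k) / (1 − r^N) = (1 − (11/3)^3) / (1 − (11/3)^9) = 729/1808227.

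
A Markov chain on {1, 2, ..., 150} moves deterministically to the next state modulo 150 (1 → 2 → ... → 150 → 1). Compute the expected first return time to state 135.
E[T_135 | X_0 = 135] = 150

The chain cycles deterministically, so starting at state 135 it returns in exactly 150 steps. Equivalently, the stationary distribution is uniform π_j = 1/150 for every state j, so by Kac's formula E[T_135] = 1/π_135 = 150.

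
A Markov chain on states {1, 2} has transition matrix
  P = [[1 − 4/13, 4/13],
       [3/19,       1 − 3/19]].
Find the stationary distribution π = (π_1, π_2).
π_1 = 39/115, π_2 = 76/115

Solve πP = π with π_1 + π_2 = 1. From πP = π: π_1 · (1 − 4/13) + π_2 · 3/19 = π_1 ⇒ π_2 · 3/19 = π_1 · 4/13 ⇒ π_2/π_1 = (4/13)/(3/19) = 76/39. Together with π_1 + π_2 = 1:
  π_1 = (3/19)/(4/13 + 3/19) = (3/19)/(115/247) = 39/115,
  π_2 = (4/13)/(4/13 + 3/19) = (4/13)/(115/247) = 76/115.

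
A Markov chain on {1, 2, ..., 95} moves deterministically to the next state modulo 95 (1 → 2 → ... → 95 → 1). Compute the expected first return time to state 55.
E[T_55 | X_0 = 55] = 95

The chain cycles deterministically, so starting at state 55 it returns in exactly 95 steps. Equivalently, the stationary distribution is uniform π_j = 1/95 for every state j, so by Kac's formula E[T_55] = 1/π_55 = 95.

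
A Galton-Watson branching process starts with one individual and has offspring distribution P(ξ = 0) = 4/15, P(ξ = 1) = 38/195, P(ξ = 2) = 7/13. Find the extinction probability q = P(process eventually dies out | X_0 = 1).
q = 52/105

The pgf is f(s) = 4/15 + 38/195·s + 7/13·s². The extinction probability q is the smallest fixed point of f in [0, 1]. Setting s = f(s):
  7/13·s² + (38/195 − 1)·s + 4/15 = 0
  7/13·s² − (4/15 + 7/13)·s + 4/15 = 0
which factors as (s − 1)·(7/13·s − 4/15) = 0, giving roots s = 1 and s = (4/15)/(7/13) = 52/105.
Mean offspring μ = 38/195 + 2·7/13 = 248/195 > 1 (supercritical), so q < 1. The extinction probability is the smaller root: q = (4/15)/(7/13) = 52/105.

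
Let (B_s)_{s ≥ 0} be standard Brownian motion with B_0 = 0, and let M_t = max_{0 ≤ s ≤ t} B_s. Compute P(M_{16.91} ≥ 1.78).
P(M_{16.91} ≥ 1.78) = 2·P(B_{16.91} ≥ 1.78) = 2(1 − Φ(1.78/√16.91)) ≈ 0.6651

By the reflection principle for Brownian motion, P(M_t ≥ a) = 2 · P(B_t ≥ a) for a ≥ 0. Since B_t ~ N(0, t), P(B_t ≥ 1.78) = 1 − Φ(1.78/√t) = 1 − Φ(1.78/√16.91) = 1 − Φ(0.4329). So
  P(M_{16.91} ≥ 1.78) = 2(1 − Φ(0.4329)) ≈ 0.6651.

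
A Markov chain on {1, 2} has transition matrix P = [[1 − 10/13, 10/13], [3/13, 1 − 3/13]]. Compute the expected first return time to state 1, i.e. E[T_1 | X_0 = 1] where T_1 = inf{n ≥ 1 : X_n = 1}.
E[T_1 | X_0 = 1] = 1/π_1 = 13/3

For an irreducible recurrent Markov chain with stationary distribution π, E[T_i | X_0 = i] = 1/π_i (Kac's formula). Here π_1 = (3/13)/(10/13 + 3/13) = (3/13)/(1) = 3/13, so E[T_1 | X_0 = 1] = 1/π_1 = (10/13 + 3/13)/(3/13) = (1)/(3/13) = 13/3.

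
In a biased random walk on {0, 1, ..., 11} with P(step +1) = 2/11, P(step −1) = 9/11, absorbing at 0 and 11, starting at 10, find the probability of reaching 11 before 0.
P(hit 11 before 0) = (1 − (9/2)^10) / (1 − (9/2)^11) = 996223822/4483008223

Let u_k denote P(reach 11 before 0 | start at k). Boundary: u_0 = 0, u_11 = 1. Recurrence: u_k = 2/11·u_{k+1} + 9/11·u_{k-1} for 1 ≤ k ≤ 10. Try u_k = A + B·r^k with r = q/p = (9/11)/(2/11) = 9/2. Substitution satisfies the recurrence; boundary conditions give:
  u_k = (1 − r^k) / (1 − r^N) = (1 − (9/2)^10) / (1 − (9/2)^11) = 996223822/4483008223.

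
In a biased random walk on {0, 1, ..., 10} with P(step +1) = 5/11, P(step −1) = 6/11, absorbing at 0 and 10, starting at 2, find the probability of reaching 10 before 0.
P(hit 10 before 0) = (1 − (6/5)^2) / (1 − (6/5)^10) = 390625/4609141

Let u_k denote P(reach 10 before 0 | start at k). Boundary: u_0 = 0, u_10 = 1. Recurrence: u_k = 5/11·u_{k+1} + 6/11·u_{k-1} for 1 ≤ k ≤ 9. Try u_k = A + B·r^k with r = q/p = (6/11)/(5/11) = 6/5. Substitution satisfies the recurrence; boundary conditions give:
  u_k = (1 − r^k) / (1 − r^N) = (1 − (6/5)^2) / (1 − (6/5)^10) = 390625/4609141.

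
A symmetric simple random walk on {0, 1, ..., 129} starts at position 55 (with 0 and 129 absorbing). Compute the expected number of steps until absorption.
E[τ | X_0 = 55] = 4070

Let v_k = E[τ | X_0 = k]. Boundary: v_0 = v_129 = 0. Recurrence: v_k = 1 + (v_{k-1} + v_{k+1})/2 for 1 ≤ k ≤ 128. The particular solution to v_k − (v_{k-1} + v_{k+1})/2 = 1 is v_k = −k^2. Adding homogeneous solution A + B k and matching boundaries gives v_k = k (129 − k). Substituting k = 55: v_55 = 55 · 74 = 4070.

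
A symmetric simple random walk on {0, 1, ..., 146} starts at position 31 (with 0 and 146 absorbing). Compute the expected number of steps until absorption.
E[τ | X_0 = 31] = 3565

Let v_k = E[τ | X_0 = k]. Boundary: v_0 = v_146 = 0. Recurrence: v_k = 1 + (v_{k-1} + v_{k+1})/2 for 1 ≤ k ≤ 145. The particular solution to v_k − (v_{k-1} + v_{k+1})/2 = 1 is v_k = −k^2. Adding homogeneous solution A + B k and matching boundaries gives v_k = k (146 − k). Substituting k = 31: v_31 = 31 · 115 = 3565.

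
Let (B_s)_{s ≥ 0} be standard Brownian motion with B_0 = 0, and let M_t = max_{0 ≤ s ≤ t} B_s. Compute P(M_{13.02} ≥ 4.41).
P(M_{13.02} ≥ 4.41) = 2·P(B_{13.02} ≥ 4.41) = 2(1 − Φ(4.41/√13.02)) ≈ 0.2216

By the reflection principle for Brownian motion, P(M_t ≥ a) = 2 · P(B_t ≥ a) for a ≥ 0. Since B_t ~ N(0, t), P(B_t ≥ 4.41) = 1 − Φ(4.41/√t) = 1 − Φ(4.41/√13.02) = 1 − Φ(1.2222). So
  P(M_{13.02} ≥ 4.41) = 2(1 − Φ(1.2222)) ≈ 0.2216.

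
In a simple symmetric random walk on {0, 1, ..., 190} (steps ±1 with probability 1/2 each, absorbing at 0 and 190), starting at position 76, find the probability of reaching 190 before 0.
P(hit 190 before 0) = 76/190 = 2/5

Let u_k = P(hit 190 before 0 | start at k). Then u_0 = 0, u_190 = 1, and u_k = u_{k-1}/2 + u_{k+1}/2 for 1 ≤ k ≤ 189. This harmonic recurrence is solved by u_k = k/190, giving u_76 = 76/190 = 2/5.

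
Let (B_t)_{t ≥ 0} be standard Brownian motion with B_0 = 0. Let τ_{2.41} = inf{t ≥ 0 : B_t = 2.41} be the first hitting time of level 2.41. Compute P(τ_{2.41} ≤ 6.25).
P(τ_{2.41} ≤ 6.25) = 2(1 − Φ(2.41/√6.25)) = 2(1 − Φ(0.9640)) ≈ 0.3350

By the reflection principle for standard BM, P(τ_b ≤ t) = 2 · P(B_t ≥ b). Since B_t ~ N(0, t), P(B_t ≥ 2.41) = 1 − Φ(2.41/√t) = 1 − Φ(2.41/√6.25) = 1 − Φ(0.9640) ≈ 0.16752. Doubling: P(τ_{2.41} ≤ 6.25) ≈ 2 · 0.16752 = 0.33504 ≈ 0.3350.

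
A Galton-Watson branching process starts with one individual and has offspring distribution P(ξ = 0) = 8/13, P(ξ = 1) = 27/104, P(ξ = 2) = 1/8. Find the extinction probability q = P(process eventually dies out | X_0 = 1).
q = 1

Mean offspring μ = 0·8/13 + 1·27/104 + 2·1/8 = 53/104 ≤ 1. For μ ≤ 1 with offspring not concentrated at 1, the Galton-Watson process goes extinct almost surely, so q = 1.
(Algebraic check: The pgf is f(s) = 8/13 + 27/104·s + 1/8·s². The extinction probability q is the smallest fixed point of f in [0, 1]. Setting s = f(s):
  1/8·s² + (27/104 − 1)·s + 8/13 = 0
  1/8·s² − (8/13 + 1/8)·s + 8/13 = 0
which factors as (s − 1)·(1/8·s − 8/13) = 0, giving roots s = 1 and s = (8/13)/(1/8) = 64/13. Since 64/13 ≥ 1, the smallest root in [0, 1] is s = 1.)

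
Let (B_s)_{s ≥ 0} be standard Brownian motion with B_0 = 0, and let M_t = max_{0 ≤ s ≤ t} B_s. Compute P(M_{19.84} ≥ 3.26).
P(M_{19.84} ≥ 3.26) = 2·P(B_{19.84} ≥ 3.26) = 2(1 − Φ(3.26/√19.84)) ≈ 0.4642

By the reflection principle for Brownian motion, P(M_t ≥ a) = 2 · P(B_t ≥ a) for a ≥ 0. Since B_t ~ N(0, t), P(B_t ≥ 3.26) = 1 − Φ(3.26/√t) = 1 − Φ(3.26/√19.84) = 1 − Φ(0.7319). So
  P(M_{19.84} ≥ 3.26) = 2(1 − Φ(0.7319)) ≈ 0.4642.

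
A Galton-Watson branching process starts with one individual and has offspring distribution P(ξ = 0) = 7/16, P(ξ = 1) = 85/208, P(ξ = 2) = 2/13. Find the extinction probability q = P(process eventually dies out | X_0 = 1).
q = 1

Mean offspring μ = 0·7/16 + 1·85/208 + 2·2/13 = 149/208 ≤ 1. For μ ≤ 1 with offspring not concentrated at 1, the Galton-Watson process goes extinct almost surely, so q = 1.
(Algebraic check: The pgf is f(s) = 7/16 + 85/208·s + 2/13·s². The extinction probability q is the smallest fixed point of f in [0, 1]. Setting s = f(s):
  2/13·s² + (85/208 − 1)·s + 7/16 = 0
  2/13·s² − (7/16 + 2/13)·s + 7/16 = 0
which factors as (s − 1)·(2/13·s − 7/16) = 0, giving roots s = 1 and s = (7/16)/(2/13) = 91/32. Since 91/32 ≥ 1, the smallest root in [0, 1] is s = 1.)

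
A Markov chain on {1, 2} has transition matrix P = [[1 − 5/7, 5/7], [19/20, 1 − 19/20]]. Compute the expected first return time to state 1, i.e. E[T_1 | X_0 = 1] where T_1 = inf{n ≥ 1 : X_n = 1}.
E[T_1 | X_0 = 1] = 1/π_1 = 233/133

For an irreducible recurrent Markov chain with stationary distribution π, E[T_i | X_0 = i] = 1/π_i (Kac's formula). Here π_1 = (19/20)/(5/7 + 19/20) = (19/20)/(233/140) = 133/233, so E[T_1 | X_0 = 1] = 1/π_1 = (5/7 + 19/20)/(19/20) = (233/140)/(19/20) = 233/133.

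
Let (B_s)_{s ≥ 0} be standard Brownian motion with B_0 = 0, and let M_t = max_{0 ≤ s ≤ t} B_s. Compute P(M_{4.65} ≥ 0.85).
P(M_{4.65} ≥ 0.85) = 2·P(B_{4.65} ≥ 0.85) = 2(1 − Φ(0.85/√4.65)) ≈ 0.6934

By the reflection principle for Brownian motion, P(M_t ≥ a) = 2 · P(B_t ≥ a) for a ≥ 0. Since B_t ~ N(0, t), P(B_t ≥ 0.85) = 1 − Φ(0.85/√t) = 1 − Φ(0.85/√4.65) = 1 − Φ(0.3942). So
  P(M_{4.65} ≥ 0.85) = 2(1 − Φ(0.3942)) ≈ 0.6934.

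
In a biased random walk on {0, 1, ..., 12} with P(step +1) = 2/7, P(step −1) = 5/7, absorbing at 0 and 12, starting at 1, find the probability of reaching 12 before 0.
P(hit 12 before 0) = (1 − (5/2)^1) / (1 − (5/2)^12) = 2048/81378843

Let u_k denote P(reach 12 before 0 | start at k). Boundary: u_0 = 0, u_12 = 1. Recurrence: u_k = 2/7·u_{k+1} + 5/7·u_{k-1} for 1 ≤ k ≤ 11. Try u_k = A + B·r^k with r = q/p = (5/7)/(2/7) = 5/2. Substitution satisfies the recurrence; boundary conditions give:
  u_k = (1 − r^k) / (1 − r^N) = (1 − (5/2)^1) / (1 − (5/2)^12) = 2048/81378843.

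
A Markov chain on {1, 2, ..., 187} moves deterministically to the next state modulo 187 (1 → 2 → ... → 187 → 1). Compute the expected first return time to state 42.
E[T_42 | X_0 = 42] = 187

The chain cycles deterministically, so starting at state 42 it returns in exactly 187 steps. Equivalently, the stationary distribution is uniform π_j = 1/187 for every state j, so by Kac's formula E[T_42] = 1/π_42 = 187.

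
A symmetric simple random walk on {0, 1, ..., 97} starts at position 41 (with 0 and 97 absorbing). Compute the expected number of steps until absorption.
E[τ | X_0 = 41] = 2296

Let v_k = E[τ | X_0 = k]. Boundary: v_0 = v_97 = 0. Recurrence: v_k = 1 + (v_{k-1} + v_{k+1})/2 for 1 ≤ k ≤ 96. The particular solution to v_k − (v_{k-1} + v_{k+1})/2 = 1 is v_k = −k^2. Adding homogeneous solution A + B k and matching boundaries gives v_k = k (97 − k). Substituting k = 41: v_41 = 41 · 56 = 2296.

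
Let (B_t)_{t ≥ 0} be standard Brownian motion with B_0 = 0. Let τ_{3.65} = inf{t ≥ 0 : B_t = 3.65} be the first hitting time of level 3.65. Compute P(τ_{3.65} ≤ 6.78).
P(τ_{3.65} ≤ 6.78) = 2(1 − Φ(3.65/√6.78)) = 2(1 − Φ(1.4018)) ≈ 0.1610

By the reflection principle for standard BM, P(τ_b ≤ t) = 2 · P(B_t ≥ b). Since B_t ~ N(0, t), P(B_t ≥ 3.65) = 1 − Φ(3.65/√t) = 1 − Φ(3.65/√6.78) = 1 − Φ(1.4018) ≈ 0.08049. Doubling: P(τ_{3.65} ≤ 6.78) ≈ 2 · 0.08049 = 0.16098 ≈ 0.1610.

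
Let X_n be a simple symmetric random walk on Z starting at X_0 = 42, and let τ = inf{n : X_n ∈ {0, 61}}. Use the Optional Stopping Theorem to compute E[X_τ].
E[X_τ] = 42

X_n is a martingale and τ is a bounded-mean stopping time (indeed τ is finite a.s. with bounded expectation since the walk is in a bounded region). By the OST, E[X_τ] = E[X_0] = 42. Equivalently: E[X_τ] = 61 · P(hit 61 first) + 0 · P(hit 0 first) = 61 · (42/61) = 42.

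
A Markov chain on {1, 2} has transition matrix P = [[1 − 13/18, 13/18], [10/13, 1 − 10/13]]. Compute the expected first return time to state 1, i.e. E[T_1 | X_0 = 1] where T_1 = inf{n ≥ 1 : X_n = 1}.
E[T_1 | X_0 = 1] = 1/π_1 = 349/180

For an irreducible recurrent Markov chain with stationary distribution π, E[T_i | X_0 = i] = 1/π_i (Kac's formula). Here π_1 = (10/13)/(13/18 + 10/13) = (10/13)/(349/234) = 180/349, so E[T_1 | X_0 = 1] = 1/π_1 = (13/18 + 10/13)/(10/13) = (349/234)/(10/13) = 349/180.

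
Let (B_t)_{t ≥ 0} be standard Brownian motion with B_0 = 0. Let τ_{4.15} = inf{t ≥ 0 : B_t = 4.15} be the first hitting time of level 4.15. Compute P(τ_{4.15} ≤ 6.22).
P(τ_{4.15} ≤ 6.22) = 2(1 − Φ(4.15/√6.22)) = 2(1 − Φ(1.6640)) ≈ 0.0961

By the reflection principle for standard BM, P(τ_b ≤ t) = 2 · P(B_t ≥ b). Since B_t ~ N(0, t), P(B_t ≥ 4.15) = 1 − Φ(4.15/√t) = 1 − Φ(4.15/√6.22) = 1 − Φ(1.6640) ≈ 0.04806. Doubling: P(τ_{4.15} ≤ 6.22) ≈ 2 · 0.04806 = 0.09612 ≈ 0.0961.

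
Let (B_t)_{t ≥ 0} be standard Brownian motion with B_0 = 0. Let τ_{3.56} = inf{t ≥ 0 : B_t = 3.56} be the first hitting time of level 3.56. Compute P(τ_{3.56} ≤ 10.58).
P(τ_{3.56} ≤ 10.58) = 2(1 − Φ(3.56/√10.58)) = 2(1 − Φ(1.0945)) ≈ 0.2737

By the reflection principle for standard BM, P(τ_b ≤ t) = 2 · P(B_t ≥ b). Since B_t ~ N(0, t), P(B_t ≥ 3.56) = 1 − Φ(3.56/√t) = 1 − Φ(3.56/√10.58) = 1 − Φ(1.0945) ≈ 0.13687. Doubling: P(τ_{3.56} ≤ 10.58) ≈ 2 · 0.13687 = 0.27374 ≈ 0.2737.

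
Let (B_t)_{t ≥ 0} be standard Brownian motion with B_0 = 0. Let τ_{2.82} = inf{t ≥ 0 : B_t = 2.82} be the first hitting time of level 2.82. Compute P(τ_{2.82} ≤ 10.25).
P(τ_{2.82} ≤ 10.25) = 2(1 − Φ(2.82/√10.25)) = 2(1 − Φ(0.8808)) ≈ 0.3784

By the reflection principle for standard BM, P(τ_b ≤ t) = 2 · P(B_t ≥ b). Since B_t ~ N(0, t), P(B_t ≥ 2.82) = 1 − Φ(2.82/√t) = 1 − Φ(2.82/√10.25) = 1 − Φ(0.8808) ≈ 0.18921. Doubling: P(τ_{2.82} ≤ 10.25) ≈ 2 · 0.18921 = 0.37842 ≈ 0.3784.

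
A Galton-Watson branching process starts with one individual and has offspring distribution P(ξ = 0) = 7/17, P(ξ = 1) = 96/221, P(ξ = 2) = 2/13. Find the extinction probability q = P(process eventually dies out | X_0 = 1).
q = 1

Mean offspring μ = 0·7/17 + 1·96/221 + 2·2/13 = 164/221 ≤ 1. For μ ≤ 1 with offspring not concentrated at 1, the Galton-Watson process goes extinct almost surely, so q = 1.
(Algebraic check: The pgf is f(s) = 7/17 + 96/221·s + 2/13·s². The extinction probability q is the smallest fixed point of f in [0, 1]. Setting s = f(s):
  2/13·s² + (96/221 − 1)·s + 7/17 = 0
  2/13·s² − (7/17 + 2/13)·s + 7/17 = 0
which factors as (s − 1)·(2/13·s − 7/17) = 0, giving roots s = 1 and s = (7/17)/(2/13) = 91/34. Since 91/34 ≥ 1, the smallest root in [0, 1] is s = 1.)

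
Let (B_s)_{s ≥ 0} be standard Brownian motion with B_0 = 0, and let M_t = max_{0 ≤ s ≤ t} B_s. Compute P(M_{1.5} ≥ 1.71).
P(M_{1.5} ≥ 1.71) = 2·P(B_{1.5} ≥ 1.71) = 2(1 − Φ(1.71/√1.5)) ≈ 0.1627

By the reflection principle for Brownian motion, P(M_t ≥ a) = 2 · P(B_t ≥ a) for a ≥ 0. Since B_t ~ N(0, t), P(B_t ≥ 1.71) = 1 − Φ(1.71/√t) = 1 − Φ(1.71/√1.5) = 1 − Φ(1.3962). So
  P(M_{1.5} ≥ 1.71) = 2(1 − Φ(1.3962)) ≈ 0.1627.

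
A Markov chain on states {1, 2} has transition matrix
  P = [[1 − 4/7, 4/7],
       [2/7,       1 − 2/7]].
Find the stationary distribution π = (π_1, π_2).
π_1 = 1/3, π_2 = 2/3

Solve πP = π with π_1 + π_2 = 1. From πP = π: π_1 · (1 − 4/7) + π_2 · 2/7 = π_1 ⇒ π_2 · 2/7 = π_1 · 4/7 ⇒ π_2/π_1 = (4/7)/(2/7) = 2. Together with π_1 + π_2 = 1:
  π_1 = (2/7)/(4/7 + 2/7) = (2/7)/(6/7) = 1/3,
  π_2 = (4/7)/(4/7 + 2/7) = (4/7)/(6/7) = 2/3.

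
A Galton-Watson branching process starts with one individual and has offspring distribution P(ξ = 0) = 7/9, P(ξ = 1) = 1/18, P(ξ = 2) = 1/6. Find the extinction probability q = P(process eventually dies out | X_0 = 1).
q = 1

Mean offspring μ = 0·7/9 + 1·1/18 + 2·1/6 = 7/18 ≤ 1. For μ ≤ 1 with offspring not concentrated at 1, the Galton-Watson process goes extinct almost surely, so q = 1.
(Algebraic check: The pgf is f(s) = 7/9 + 1/18·s + 1/6·s². The extinction probability q is the smallest fixed point of f in [0, 1]. Setting s = f(s):
  1/6·s² + (1/18 − 1)·s + 7/9 = 0
  1/6·s² − (7/9 + 1/6)·s + 7/9 = 0
which factors as (s − 1)·(1/6·s − 7/9) = 0, giving roots s = 1 and s = (7/9)/(1/6) = 14/3. Since 14/3 ≥ 1, the smallest root in [0, 1] is s = 1.)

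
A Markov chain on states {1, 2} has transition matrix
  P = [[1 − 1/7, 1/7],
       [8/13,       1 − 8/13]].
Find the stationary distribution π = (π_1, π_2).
π_1 = 56/69, π_2 = 13/69

Solve πP = π with π_1 + π_2 = 1. From πP = π: π_1 · (1 − 1/7) + π_2 · 8/13 = π_1 ⇒ π_2 · 8/13 = π_1 · 1/7 ⇒ π_2/π_1 = (1/7)/(8/13) = 13/56. Together with π_1 + π_2 = 1:
  π_1 = (8/13)/(1/7 + 8/13) = (8/13)/(69/91) = 56/69,
  π_2 = (1/7)/(1/7 + 8/13) = (1/7)/(69/91) = 13/69.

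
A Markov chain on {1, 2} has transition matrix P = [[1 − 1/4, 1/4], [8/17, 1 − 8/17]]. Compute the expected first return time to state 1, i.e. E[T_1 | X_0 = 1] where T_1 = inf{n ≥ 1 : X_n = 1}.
E[T_1 | X_0 = 1] = 1/π_1 = 49/32

For an irreducible recurrent Markov chain with stationary distribution π, E[T_i | X_0 = i] = 1/π_i (Kac's formula). Here π_1 = (8/17)/(1/4 + 8/17) = (8/17)/(49/68) = 32/49, so E[T_1 | X_0 = 1] = 1/π_1 = (1/4 + 8/17)/(8/17) = (49/68)/(8/17) = 49/32.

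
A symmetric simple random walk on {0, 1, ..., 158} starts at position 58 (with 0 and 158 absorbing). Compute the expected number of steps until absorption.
E[τ | X_0 = 58] = 5800

Let v_k = E[τ | X_0 = k]. Boundary: v_0 = v_158 = 0. Recurrence: v_k = 1 + (v_{k-1} + v_{k+1})/2 for 1 ≤ k ≤ 157. The particular solution to v_k − (v_{k-1} + v_{k+1})/2 = 1 is v_k = −k^2. Adding homogeneous solution A + B k and matching boundaries gives v_k = k (158 − k). Substituting k = 58: v_58 = 58 · 100 = 5800.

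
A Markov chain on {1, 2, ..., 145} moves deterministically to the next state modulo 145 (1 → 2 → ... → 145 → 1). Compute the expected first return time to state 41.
E[T_41 | X_0 = 41] = 145

The chain cycles deterministically, so starting at state 41 it returns in exactly 145 steps. Equivalently, the stationary distribution is uniform π_j = 1/145 for every state j, so by Kac's formula E[T_41] = 1/π_41 = 145.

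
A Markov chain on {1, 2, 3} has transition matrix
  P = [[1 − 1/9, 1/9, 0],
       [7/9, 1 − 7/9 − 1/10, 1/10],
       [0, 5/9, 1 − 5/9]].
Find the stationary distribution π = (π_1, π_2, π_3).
π = (350/409, 50/409, 9/409)

This is a birth-death chain on three states, which satisfies detailed balance: π_1 · P_{12} = π_2 · P_{21} and π_2 · P_{23} = π_3 · P_{32}.
From π_1 · 1/9 = π_2 · 7/9: π_2/π_1 = (1/9)/(7/9) = 1/7.
From π_2 · 1/10 = π_3 · 5/9: π_3/π_2 = (1/10)/(5/9) = 9/50.
Take π_1 proportional to 1; then unnormalized π = (1, 1/7, 9/350). Normalize by dividing by the sum 409/350:
  π = (350/409, 50/409, 9/409).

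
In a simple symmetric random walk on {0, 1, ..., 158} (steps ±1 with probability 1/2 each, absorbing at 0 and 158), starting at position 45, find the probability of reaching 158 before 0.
P(hit 158 before 0) = 45/158

Let u_k = P(hit 158 before 0 | start at k). Then u_0 = 0, u_158 = 1, and u_k = u_{k-1}/2 + u_{k+1}/2 for 1 ≤ k ≤ 157. This harmonic recurrence is solved by u_k = k/158, giving u_45 = 45/158.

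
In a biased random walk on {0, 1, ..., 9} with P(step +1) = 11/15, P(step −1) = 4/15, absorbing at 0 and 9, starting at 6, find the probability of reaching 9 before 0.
P(hit 9 before 0) = (1 − (4/11)^6) / (1 − (4/11)^9) = 1856745/1860841

Let u_k denote P(reach 9 before 0 | start at k). Boundary: u_0 = 0, u_9 = 1. Recurrence: u_k = 11/15·u_{k+1} + 4/15·u_{k-1} for 1 ≤ k ≤ 8. Try u_k = A + B·r^k with r = q/p = (4/15)/(11/15) = 4/11. Substitution satisfies the recurrence; boundary conditions give:
  u_k = (1 − r^k) / (1 − r^N) = (1 − (4/11)^6) / (1 − (4/11)^9) = 1856745/1860841.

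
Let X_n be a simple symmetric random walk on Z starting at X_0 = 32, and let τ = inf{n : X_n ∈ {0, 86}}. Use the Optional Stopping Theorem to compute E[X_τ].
E[X_τ] = 32

X_n is a martingale and τ is a bounded-mean stopping time (indeed τ is finite a.s. with bounded expectation since the walk is in a bounded region). By the OST, E[X_τ] = E[X_0] = 32. Equivalently: E[X_τ] = 86 · P(hit 86 first) + 0 · P(hit 0 first) = 86 · (32/86) = 32.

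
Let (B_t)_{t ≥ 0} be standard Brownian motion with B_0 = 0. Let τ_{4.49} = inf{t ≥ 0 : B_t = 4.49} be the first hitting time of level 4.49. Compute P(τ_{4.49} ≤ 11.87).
P(τ_{4.49} ≤ 11.87) = 2(1 − Φ(4.49/√11.87)) = 2(1 − Φ(1.3032)) ≈ 0.1925

By the reflection principle for standard BM, P(τ_b ≤ t) = 2 · P(B_t ≥ b). Since B_t ~ N(0, t), P(B_t ≥ 4.49) = 1 − Φ(4.49/√t) = 1 − Φ(4.49/√11.87) = 1 − Φ(1.3032) ≈ 0.09625. Doubling: P(τ_{4.49} ≤ 11.87) ≈ 2 · 0.09625 = 0.19250 ≈ 0.1925.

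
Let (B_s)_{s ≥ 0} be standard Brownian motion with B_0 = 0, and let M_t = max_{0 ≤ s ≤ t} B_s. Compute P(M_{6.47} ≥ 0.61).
P(M_{6.47} ≥ 0.61) = 2·P(B_{6.47} ≥ 0.61) = 2(1 − Φ(0.61/√6.47)) ≈ 0.8105

By the reflection principle for Brownian motion, P(M_t ≥ a) = 2 · P(B_t ≥ a) for a ≥ 0. Since B_t ~ N(0, t), P(B_t ≥ 0.61) = 1 − Φ(0.61/√t) = 1 − Φ(0.61/√6.47) = 1 − Φ(0.2398). So
  P(M_{6.47} ≥ 0.61) = 2(1 − Φ(0.2398)) ≈ 0.8105.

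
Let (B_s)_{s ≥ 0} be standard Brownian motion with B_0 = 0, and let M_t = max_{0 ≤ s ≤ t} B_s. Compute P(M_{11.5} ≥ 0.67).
P(M_{11.5} ≥ 0.67) = 2·P(B_{11.5} ≥ 0.67) = 2(1 − Φ(0.67/√11.5)) ≈ 0.8434

By the reflection principle for Brownian motion, P(M_t ≥ a) = 2 · P(B_t ≥ a) for a ≥ 0. Since B_t ~ N(0, t), P(B_t ≥ 0.67) = 1 − Φ(0.67/√t) = 1 − Φ(0.67/√11.5) = 1 − Φ(0.1976). So
  P(M_{11.5} ≥ 0.67) = 2(1 − Φ(0.1976)) ≈ 0.8434.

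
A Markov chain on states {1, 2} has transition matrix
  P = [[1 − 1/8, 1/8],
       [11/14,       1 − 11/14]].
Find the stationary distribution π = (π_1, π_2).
π_1 = 44/51, π_2 = 7/51

Solve πP = π with π_1 + π_2 = 1. From πP = π: π_1 · (1 − 1/8) + π_2 · 11/14 = π_1 ⇒ π_2 · 11/14 = π_1 · 1/8 ⇒ π_2/π_1 = (1/8)/(11/14) = 7/44. Together with π_1 + π_2 = 1:
  π_1 = (11/14)/(1/8 + 11/14) = (11/14)/(51/56) = 44/51,
  π_2 = (1/8)/(1/8 + 11/14) = (1/8)/(51/56) = 7/51.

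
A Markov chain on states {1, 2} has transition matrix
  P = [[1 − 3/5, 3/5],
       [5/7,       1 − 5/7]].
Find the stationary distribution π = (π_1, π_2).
π_1 = 25/46, π_2 = 21/46

Solve πP = π with π_1 + π_2 = 1. From πP = π: π_1 · (1 − 3/5) + π_2 · 5/7 = π_1 ⇒ π_2 · 5/7 = π_1 · 3/5 ⇒ π_2/π_1 = (3/5)/(5/7) = 21/25. Together with π_1 + π_2 = 1:
  π_1 = (5/7)/(3/5 + 5/7) = (5/7)/(46/35) = 25/46,
  π_2 = (3/5)/(3/5 + 5/7) = (3/5)/(46/35) = 21/46.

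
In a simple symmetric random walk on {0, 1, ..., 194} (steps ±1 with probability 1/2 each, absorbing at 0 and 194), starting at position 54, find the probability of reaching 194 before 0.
P(hit 194 before 0) = 54/194 = 27/97

Let u_k = P(hit 194 before 0 | start at k). Then u_0 = 0, u_194 = 1, and u_k = u_{k-1}/2 + u_{k+1}/2 for 1 ≤ k ≤ 193. This harmonic recurrence is solved by u_k = k/194, giving u_54 = 54/194 = 27/97.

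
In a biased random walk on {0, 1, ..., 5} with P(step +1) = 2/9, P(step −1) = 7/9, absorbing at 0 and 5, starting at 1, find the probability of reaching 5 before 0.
P(hit 5 before 0) = (1 − (7/2)^1) / (1 − (7/2)^5) = 16/3355

Let u_k denote P(reach 5 before 0 | start at k). Boundary: u_0 = 0, u_5 = 1. Recurrence: u_k = 2/9·u_{k+1} + 7/9·u_{k-1} for 1 ≤ k ≤ 4. Try u_k = A + B·r^k with r = q/p = (7/9)/(2/9) = 7/2. Substitution satisfies the recurrence; boundary conditions give:
  u_k = (1 − r^k) / (1 − r^N) = (1 − (7/2)^1) / (1 − (7/2)^5) = 16/3355.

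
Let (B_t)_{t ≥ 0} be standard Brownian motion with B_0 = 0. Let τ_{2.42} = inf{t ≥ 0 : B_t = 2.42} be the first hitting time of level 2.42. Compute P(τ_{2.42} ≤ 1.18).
P(τ_{2.42} ≤ 1.18) = 2(1 − Φ(2.42/√1.18)) = 2(1 − Φ(2.2278)) ≈ 0.0259

By the reflection principle for standard BM, P(τ_b ≤ t) = 2 · P(B_t ≥ b). Since B_t ~ N(0, t), P(B_t ≥ 2.42) = 1 − Φ(2.42/√t) = 1 − Φ(2.42/√1.18) = 1 − Φ(2.2278) ≈ 0.01295. Doubling: P(τ_{2.42} ≤ 1.18) ≈ 2 · 0.01295 = 0.02590 ≈ 0.0259.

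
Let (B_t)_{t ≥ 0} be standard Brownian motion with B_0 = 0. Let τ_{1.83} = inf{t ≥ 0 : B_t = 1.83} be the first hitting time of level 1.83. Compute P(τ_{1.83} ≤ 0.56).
P(τ_{1.83} ≤ 0.56) = 2(1 − Φ(1.83/√0.56)) = 2(1 − Φ(2.4454)) ≈ 0.0145

By the reflection principle for standard BM, P(τ_b ≤ t) = 2 · P(B_t ≥ b). Since B_t ~ N(0, t), P(B_t ≥ 1.83) = 1 − Φ(1.83/√t) = 1 − Φ(1.83/√0.56) = 1 − Φ(2.4454) ≈ 0.00723. Doubling: P(τ_{1.83} ≤ 0.56) ≈ 2 · 0.00723 = 0.01446 ≈ 0.0145.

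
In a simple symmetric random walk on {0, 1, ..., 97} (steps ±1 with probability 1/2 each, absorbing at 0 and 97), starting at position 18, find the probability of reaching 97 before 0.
P(hit 97 before 0) = 18/97

Let u_k = P(hit 97 before 0 | start at k). Then u_0 = 0, u_97 = 1, and u_k = u_{k-1}/2 + u_{k+1}/2 for 1 ≤ k ≤ 96. This harmonic recurrence is solved by u_k = k/97, giving u_18 = 18/97.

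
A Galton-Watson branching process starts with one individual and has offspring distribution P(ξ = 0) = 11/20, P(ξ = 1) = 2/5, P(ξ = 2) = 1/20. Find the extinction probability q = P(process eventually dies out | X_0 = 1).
q = 1

Mean offspring μ = 0·11/20 + 1·2/5 + 2·1/20 = 1/2 ≤ 1. For μ ≤ 1 with offspring not concentrated at 1, the Galton-Watson process goes extinct almost surely, so q = 1.
(Algebraic check: The pgf is f(s) = 11/20 + 2/5·s + 1/20·s². The extinction probability q is the smallest fixed point of f in [0, 1]. Setting s = f(s):
  1/20·s² + (2/5 − 1)·s + 11/20 = 0
  1/20·s² − (11/20 + 1/20)·s + 11/20 = 0
which factors as (s − 1)·(1/20·s − 11/20) = 0, giving roots s = 1 and s = (11/20)/(1/20) = 11. Since 11 ≥ 1, the smallest root in [0, 1] is s = 1.)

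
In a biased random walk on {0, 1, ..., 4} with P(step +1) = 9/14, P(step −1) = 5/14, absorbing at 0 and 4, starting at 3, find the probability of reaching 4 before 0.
P(hit 4 before 0) = (1 − (5/9)^3) / (1 − (5/9)^4) = 1359/1484

Let u_k denote P(reach 4 before 0 | start at k). Boundary: u_0 = 0, u_4 = 1. Recurrence: u_k = 9/14·u_{k+1} + 5/14·u_{k-1} for 1 ≤ k ≤ 3. Try u_k = A + B·r^k with r = q/p = (5/14)/(9/14) = 5/9. Substitution satisfies the recurrence; boundary conditions give:
  u_k = (1 − r^k) / (1 − r^N) = (1 − (5/9)^3) / (1 − (5/9)^4) = 1359/1484.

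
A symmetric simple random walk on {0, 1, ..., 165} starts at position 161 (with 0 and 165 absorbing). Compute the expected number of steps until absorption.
E[τ | X_0 = 161] = 644

Let v_k = E[τ | X_0 = k]. Boundary: v_0 = v_165 = 0. Recurrence: v_k = 1 + (v_{k-1} + v_{k+1})/2 for 1 ≤ k ≤ 164. The particular solution to v_k − (v_{k-1} + v_{k+1})/2 = 1 is v_k = −k^2. Adding homogeneous solution A + B k and matching boundaries gives v_k = k (165 − k). Substituting k = 161: v_161 = 161 · 4 = 644.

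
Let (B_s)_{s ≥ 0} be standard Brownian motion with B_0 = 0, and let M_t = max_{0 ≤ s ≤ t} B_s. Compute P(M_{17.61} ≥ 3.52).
P(M_{17.61} ≥ 3.52) = 2·P(B_{17.61} ≥ 3.52) = 2(1 − Φ(3.52/√17.61)) ≈ 0.4016

By the reflection principle for Brownian motion, P(M_t ≥ a) = 2 · P(B_t ≥ a) for a ≥ 0. Since B_t ~ N(0, t), P(B_t ≥ 3.52) = 1 − Φ(3.52/√t) = 1 − Φ(3.52/√17.61) = 1 − Φ(0.8388). So
  P(M_{17.61} ≥ 3.52) = 2(1 − Φ(0.8388)) ≈ 0.4016.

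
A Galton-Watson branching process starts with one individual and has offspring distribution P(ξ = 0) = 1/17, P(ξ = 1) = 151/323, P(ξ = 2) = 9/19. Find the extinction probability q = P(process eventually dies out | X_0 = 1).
q = 19/153

The pgf is f(s) = 1/17 + 151/323·s + 9/19·s². The extinction probability q is the smallest fixed point of f in [0, 1]. Setting s = f(s):
  9/19·s² + (151/323 − 1)·s + 1/17 = 0
  9/19·s² − (1/17 + 9/19)·s + 1/17 = 0
which factors as (s − 1)·(9/19·s − 1/17) = 0, giving roots s = 1 and s = (1/17)/(9/19) = 19/153.
Mean offspring μ = 151/323 + 2·9/19 = 457/323 > 1 (supercritical), so q < 1. The extinction probability is the smaller root: q = (1/17)/(9/19) = 19/153.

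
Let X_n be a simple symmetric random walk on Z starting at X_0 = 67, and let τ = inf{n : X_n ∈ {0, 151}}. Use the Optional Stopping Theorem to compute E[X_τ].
E[X_τ] = 67

X_n is a martingale and τ is a bounded-mean stopping time (indeed τ is finite a.s. with bounded expectation since the walk is in a bounded region). By the OST, E[X_τ] = E[X_0] = 67. Equivalently: E[X_τ] = 151 · P(hit 151 first) + 0 · P(hit 0 first) = 151 · (67/151) = 67.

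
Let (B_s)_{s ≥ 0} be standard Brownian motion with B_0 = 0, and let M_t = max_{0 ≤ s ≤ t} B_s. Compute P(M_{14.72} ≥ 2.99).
P(M_{14.72} ≥ 2.99) = 2·P(B_{14.72} ≥ 2.99) = 2(1 − Φ(2.99/√14.72)) ≈ 0.4358

By the reflection principle for Brownian motion, P(M_t ≥ a) = 2 · P(B_t ≥ a) for a ≥ 0. Since B_t ~ N(0, t), P(B_t ≥ 2.99) = 1 − Φ(2.99/√t) = 1 − Φ(2.99/√14.72) = 1 − Φ(0.7793). So
  P(M_{14.72} ≥ 2.99) = 2(1 − Φ(0.7793)) ≈ 0.4358.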